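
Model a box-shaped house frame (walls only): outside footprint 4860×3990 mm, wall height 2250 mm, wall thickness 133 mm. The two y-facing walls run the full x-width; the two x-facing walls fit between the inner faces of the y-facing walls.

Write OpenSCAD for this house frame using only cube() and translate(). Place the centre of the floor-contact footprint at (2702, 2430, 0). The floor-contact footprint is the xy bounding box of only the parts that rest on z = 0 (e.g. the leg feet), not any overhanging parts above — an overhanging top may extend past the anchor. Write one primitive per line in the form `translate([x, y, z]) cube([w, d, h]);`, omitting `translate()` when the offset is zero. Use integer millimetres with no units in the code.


translate([272, 435, 0]) cube([4860, 133, 2250]);
translate([272, 4292, 0]) cube([4860, 133, 2250]);
translate([272, 568, 0]) cube([133, 3724, 2250]);
translate([4999, 568, 0]) cube([133, 3724, 2250]);


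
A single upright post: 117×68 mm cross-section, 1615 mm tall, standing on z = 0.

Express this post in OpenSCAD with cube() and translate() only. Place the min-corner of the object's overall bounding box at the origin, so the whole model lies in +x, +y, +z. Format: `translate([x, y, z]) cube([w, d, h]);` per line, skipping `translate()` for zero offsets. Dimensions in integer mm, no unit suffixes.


cube([117, 68, 1615]);


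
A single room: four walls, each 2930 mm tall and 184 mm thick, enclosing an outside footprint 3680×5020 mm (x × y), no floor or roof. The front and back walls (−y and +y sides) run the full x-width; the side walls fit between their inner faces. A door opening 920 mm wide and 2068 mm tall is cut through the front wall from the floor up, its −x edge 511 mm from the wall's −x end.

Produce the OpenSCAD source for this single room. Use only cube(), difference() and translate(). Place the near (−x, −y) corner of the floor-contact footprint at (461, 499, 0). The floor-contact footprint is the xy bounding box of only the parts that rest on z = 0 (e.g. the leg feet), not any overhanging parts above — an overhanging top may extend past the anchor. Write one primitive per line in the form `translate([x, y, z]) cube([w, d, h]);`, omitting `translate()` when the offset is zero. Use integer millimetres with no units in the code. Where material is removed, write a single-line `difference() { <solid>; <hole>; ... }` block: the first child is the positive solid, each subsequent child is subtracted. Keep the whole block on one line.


difference() { translate([461, 499, 0]) cube([3680, 184, 2930]); translate([972, 499, 0]) cube([920, 184, 2068]); }
translate([461, 5335, 0]) cube([3680, 184, 2930]);
translate([461, 683, 0]) cube([184, 4652, 2930]);
translate([3957, 683, 0]) cube([184, 4652, 2930]);


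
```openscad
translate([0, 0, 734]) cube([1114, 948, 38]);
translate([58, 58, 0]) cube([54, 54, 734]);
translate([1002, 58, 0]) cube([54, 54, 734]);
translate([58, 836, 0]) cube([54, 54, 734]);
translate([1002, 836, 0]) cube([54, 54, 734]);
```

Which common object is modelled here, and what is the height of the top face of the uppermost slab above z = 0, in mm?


A table. The table height is 772 mm.

A 1114×948×38 slab sits at z = 734 on four 54 mm square posts — a table. The top surface is at 734 + 38 = 772 mm.


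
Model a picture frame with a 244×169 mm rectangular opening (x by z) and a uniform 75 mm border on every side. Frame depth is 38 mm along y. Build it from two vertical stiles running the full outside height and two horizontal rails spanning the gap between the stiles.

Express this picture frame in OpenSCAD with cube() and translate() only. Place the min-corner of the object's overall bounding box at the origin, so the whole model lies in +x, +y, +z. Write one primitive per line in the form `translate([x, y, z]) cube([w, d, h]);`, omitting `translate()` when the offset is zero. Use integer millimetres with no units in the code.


cube([75, 38, 319]);
translate([319, 0, 0]) cube([75, 38, 319]);
translate([75, 0, 0]) cube([244, 38, 75]);
translate([75, 0, 244]) cube([244, 38, 75]);


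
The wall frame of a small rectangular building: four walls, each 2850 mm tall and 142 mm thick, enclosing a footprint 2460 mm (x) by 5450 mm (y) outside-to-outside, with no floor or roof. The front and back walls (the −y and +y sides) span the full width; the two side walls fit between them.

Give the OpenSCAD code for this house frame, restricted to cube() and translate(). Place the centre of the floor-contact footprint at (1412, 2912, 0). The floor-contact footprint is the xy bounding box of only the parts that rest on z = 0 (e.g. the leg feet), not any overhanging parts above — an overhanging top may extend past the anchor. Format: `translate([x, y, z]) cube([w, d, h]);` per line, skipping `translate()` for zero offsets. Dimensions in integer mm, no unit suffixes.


translate([182, 187, 0]) cube([2460, 142, 2850]);
translate([182, 5495, 0]) cube([2460, 142, 2850]);
translate([182, 329, 0]) cube([142, 5166, 2850]);
translate([2500, 329, 0]) cube([142, 5166, 2850]);


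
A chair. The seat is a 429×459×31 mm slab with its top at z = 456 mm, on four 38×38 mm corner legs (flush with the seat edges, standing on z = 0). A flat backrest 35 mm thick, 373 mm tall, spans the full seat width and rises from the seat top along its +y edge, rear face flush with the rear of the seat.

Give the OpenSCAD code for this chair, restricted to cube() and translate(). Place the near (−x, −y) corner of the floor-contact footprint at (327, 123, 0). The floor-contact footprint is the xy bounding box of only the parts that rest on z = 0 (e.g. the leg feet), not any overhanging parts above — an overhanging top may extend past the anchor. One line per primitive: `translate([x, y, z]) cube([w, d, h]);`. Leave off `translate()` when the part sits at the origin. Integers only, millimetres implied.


// leg_h = 456 - 31 = 425
translate([327, 123, 425]) cube([429, 459, 31]);
translate([327, 123, 0]) cube([38, 38, 425]);
translate([718, 123, 0]) cube([38, 38, 425]);
translate([327, 544, 0]) cube([38, 38, 425]);
translate([718, 544, 0]) cube([38, 38, 425]);
translate([327, 547, 456]) cube([429, 35, 373]);


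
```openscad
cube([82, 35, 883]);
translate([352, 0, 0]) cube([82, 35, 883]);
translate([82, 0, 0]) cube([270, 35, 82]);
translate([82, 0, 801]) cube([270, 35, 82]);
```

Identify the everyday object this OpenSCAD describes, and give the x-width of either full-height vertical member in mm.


A picture frame. The border width is 82 mm.

Four thin pieces enclosing a rectangular opening — a picture frame. The two full-height stiles are 883 mm tall; the top rail sits at z = 801 and is 82 mm tall, so the border above the opening is 883 − 801 = 82 mm, matching the stile x-width.


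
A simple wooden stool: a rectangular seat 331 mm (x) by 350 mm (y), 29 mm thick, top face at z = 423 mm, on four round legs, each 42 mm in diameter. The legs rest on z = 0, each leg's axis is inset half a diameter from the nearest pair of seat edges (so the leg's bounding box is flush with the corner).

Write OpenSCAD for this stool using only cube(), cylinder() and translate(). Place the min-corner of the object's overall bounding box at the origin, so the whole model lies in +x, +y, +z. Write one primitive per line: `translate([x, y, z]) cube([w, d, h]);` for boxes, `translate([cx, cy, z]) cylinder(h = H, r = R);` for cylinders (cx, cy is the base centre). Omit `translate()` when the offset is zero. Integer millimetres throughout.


translate([0, 0, 394]) cube([331, 350, 29]);
translate([21, 21, 0]) cylinder(h = 394, r = 21);
translate([310, 21, 0]) cylinder(h = 394, r = 21);
translate([21, 329, 0]) cylinder(h = 394, r = 21);
translate([310, 329, 0]) cylinder(h = 394, r = 21);


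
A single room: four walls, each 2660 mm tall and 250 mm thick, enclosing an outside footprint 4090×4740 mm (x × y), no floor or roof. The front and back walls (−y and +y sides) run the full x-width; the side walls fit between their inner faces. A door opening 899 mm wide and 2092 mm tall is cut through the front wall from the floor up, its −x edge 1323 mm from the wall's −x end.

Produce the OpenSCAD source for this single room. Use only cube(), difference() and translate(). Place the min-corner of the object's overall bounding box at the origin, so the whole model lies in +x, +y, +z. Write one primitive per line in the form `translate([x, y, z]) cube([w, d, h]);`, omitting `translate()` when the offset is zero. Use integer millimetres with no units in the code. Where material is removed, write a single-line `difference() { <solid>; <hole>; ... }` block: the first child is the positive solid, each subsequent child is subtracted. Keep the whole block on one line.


difference() { cube([4090, 250, 2660]); translate([1323, 0, 0]) cube([899, 250, 2092]); }
translate([0, 4490, 0]) cube([4090, 250, 2660]);
translate([0, 250, 0]) cube([250, 4240, 2660]);
translate([3840, 250, 0]) cube([250, 4240, 2660]);


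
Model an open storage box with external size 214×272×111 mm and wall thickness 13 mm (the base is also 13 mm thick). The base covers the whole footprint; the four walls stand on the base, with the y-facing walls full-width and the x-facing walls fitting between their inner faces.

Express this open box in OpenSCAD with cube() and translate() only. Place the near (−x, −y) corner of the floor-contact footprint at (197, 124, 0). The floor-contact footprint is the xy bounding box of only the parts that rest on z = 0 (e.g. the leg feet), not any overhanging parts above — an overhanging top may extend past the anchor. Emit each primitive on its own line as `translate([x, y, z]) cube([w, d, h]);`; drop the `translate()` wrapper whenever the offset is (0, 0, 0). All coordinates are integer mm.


translate([197, 124, 0]) cube([214, 272, 13]);
translate([197, 124, 13]) cube([214, 13, 98]);
translate([197, 383, 13]) cube([214, 13, 98]);
translate([197, 137, 13]) cube([13, 246, 98]);
translate([398, 137, 13]) cube([13, 246, 98]);


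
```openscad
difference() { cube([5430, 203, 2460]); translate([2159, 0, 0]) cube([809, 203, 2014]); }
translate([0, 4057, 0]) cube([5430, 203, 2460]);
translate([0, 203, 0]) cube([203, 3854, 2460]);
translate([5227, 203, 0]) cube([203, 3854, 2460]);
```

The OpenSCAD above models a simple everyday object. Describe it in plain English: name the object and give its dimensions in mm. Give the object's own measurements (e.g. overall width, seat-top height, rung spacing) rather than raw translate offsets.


A single room: four walls, each 2460 mm tall and 203 mm thick, enclosing an outside footprint 5430×4260 mm (x × y), no floor or roof. The front and back walls (−y and +y sides) run the full x-width; the side walls fit between their inner faces. A door opening 809 mm wide and 2014 mm tall is cut through the front wall from the floor up, its −x edge 2159 mm from the wall's −x end.


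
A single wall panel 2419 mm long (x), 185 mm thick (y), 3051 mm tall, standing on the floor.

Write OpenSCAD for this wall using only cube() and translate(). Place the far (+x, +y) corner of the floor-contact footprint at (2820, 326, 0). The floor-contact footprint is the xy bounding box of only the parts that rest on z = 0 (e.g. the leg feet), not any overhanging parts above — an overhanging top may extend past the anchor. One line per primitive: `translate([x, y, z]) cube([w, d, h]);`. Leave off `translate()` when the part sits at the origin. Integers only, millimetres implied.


translate([401, 141, 0]) cube([2419, 185, 3051]);


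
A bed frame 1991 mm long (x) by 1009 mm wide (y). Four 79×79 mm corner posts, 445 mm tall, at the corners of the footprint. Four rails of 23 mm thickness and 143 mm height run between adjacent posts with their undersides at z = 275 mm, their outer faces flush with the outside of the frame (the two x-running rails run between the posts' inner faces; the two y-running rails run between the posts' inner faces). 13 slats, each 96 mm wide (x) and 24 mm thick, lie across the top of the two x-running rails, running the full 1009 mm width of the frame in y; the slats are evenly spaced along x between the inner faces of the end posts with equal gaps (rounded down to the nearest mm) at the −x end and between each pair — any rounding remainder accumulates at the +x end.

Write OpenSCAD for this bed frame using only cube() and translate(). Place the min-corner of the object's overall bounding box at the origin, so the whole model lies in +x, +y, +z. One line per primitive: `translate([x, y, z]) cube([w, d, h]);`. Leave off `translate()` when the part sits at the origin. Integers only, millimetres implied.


// slat z = rail_z + rail_h = 275 + 143 = 418
// slat gap = ⌊(1833 − 13·96) / 14⌋ = 41
cube([79, 79, 445]);
translate([0, 930, 0]) cube([79, 79, 445]);
translate([1912, 0, 0]) cube([79, 79, 445]);
translate([1912, 930, 0]) cube([79, 79, 445]);
translate([79, 0, 275]) cube([1833, 23, 143]);
translate([79, 986, 275]) cube([1833, 23, 143]);
translate([0, 79, 275]) cube([23, 851, 143]);
translate([1968, 79, 275]) cube([23, 851, 143]);
translate([120, 0, 418]) cube([96, 1009, 24]);
translate([257, 0, 418]) cube([96, 1009, 24]);
translate([394, 0, 418]) cube([96, 1009, 24]);
translate([531, 0, 418]) cube([96, 1009, 24]);
translate([668, 0, 418]) cube([96, 1009, 24]);
translate([805, 0, 418]) cube([96, 1009, 24]);
translate([942, 0, 418]) cube([96, 1009, 24]);
translate([1079, 0, 418]) cube([96, 1009, 24]);
translate([1216, 0, 418]) cube([96, 1009, 24]);
translate([1353, 0, 418]) cube([96, 1009, 24]);
translate([1490, 0, 418]) cube([96, 1009, 24]);
translate([1627, 0, 418]) cube([96, 1009, 24]);
translate([1764, 0, 418]) cube([96, 1009, 24]);


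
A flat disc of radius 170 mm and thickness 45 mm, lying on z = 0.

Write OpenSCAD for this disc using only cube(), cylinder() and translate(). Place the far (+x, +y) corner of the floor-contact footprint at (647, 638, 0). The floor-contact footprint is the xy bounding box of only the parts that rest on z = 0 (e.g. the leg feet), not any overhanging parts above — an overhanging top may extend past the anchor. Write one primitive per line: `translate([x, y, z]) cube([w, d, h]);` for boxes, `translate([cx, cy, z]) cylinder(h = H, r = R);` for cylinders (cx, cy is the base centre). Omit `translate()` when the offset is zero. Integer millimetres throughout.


translate([477, 468, 0]) cylinder(h = 45, r = 170);


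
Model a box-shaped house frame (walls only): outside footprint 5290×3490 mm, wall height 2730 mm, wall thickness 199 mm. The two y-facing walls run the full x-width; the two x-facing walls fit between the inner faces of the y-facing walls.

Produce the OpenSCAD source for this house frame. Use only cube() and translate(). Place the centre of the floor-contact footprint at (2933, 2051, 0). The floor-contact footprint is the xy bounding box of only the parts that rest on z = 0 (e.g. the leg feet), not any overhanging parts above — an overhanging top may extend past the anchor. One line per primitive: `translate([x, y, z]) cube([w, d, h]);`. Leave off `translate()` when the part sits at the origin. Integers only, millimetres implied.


translate([288, 306, 0]) cube([5290, 199, 2730]);
translate([288, 3597, 0]) cube([5290, 199, 2730]);
translate([288, 505, 0]) cube([199, 3092, 2730]);
translate([5379, 505, 0]) cube([199, 3092, 2730]);


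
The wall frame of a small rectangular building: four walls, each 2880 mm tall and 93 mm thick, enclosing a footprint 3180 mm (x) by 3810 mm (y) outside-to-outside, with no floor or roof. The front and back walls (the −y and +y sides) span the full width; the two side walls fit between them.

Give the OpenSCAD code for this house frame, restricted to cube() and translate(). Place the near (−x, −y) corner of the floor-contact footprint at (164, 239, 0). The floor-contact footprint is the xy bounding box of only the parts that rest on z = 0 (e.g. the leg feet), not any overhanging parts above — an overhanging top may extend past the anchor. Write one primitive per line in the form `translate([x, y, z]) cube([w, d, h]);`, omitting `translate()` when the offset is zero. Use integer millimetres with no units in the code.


translate([164, 239, 0]) cube([3180, 93, 2880]);
translate([164, 3956, 0]) cube([3180, 93, 2880]);
translate([164, 332, 0]) cube([93, 3624, 2880]);
translate([3251, 332, 0]) cube([93, 3624, 2880]);


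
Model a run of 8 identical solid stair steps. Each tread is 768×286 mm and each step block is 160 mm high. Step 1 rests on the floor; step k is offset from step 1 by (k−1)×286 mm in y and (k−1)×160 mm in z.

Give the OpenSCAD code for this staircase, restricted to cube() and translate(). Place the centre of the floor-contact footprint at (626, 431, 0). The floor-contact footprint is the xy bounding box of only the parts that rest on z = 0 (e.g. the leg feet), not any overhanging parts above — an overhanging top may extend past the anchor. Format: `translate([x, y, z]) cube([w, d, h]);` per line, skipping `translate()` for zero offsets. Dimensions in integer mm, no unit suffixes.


translate([242, 288, 0]) cube([768, 286, 160]);
translate([242, 574, 160]) cube([768, 286, 160]);
translate([242, 860, 320]) cube([768, 286, 160]);
translate([242, 1146, 480]) cube([768, 286, 160]);
translate([242, 1432, 640]) cube([768, 286, 160]);
translate([242, 1718, 800]) cube([768, 286, 160]);
translate([242, 2004, 960]) cube([768, 286, 160]);
translate([242, 2290, 1120]) cube([768, 286, 160]);


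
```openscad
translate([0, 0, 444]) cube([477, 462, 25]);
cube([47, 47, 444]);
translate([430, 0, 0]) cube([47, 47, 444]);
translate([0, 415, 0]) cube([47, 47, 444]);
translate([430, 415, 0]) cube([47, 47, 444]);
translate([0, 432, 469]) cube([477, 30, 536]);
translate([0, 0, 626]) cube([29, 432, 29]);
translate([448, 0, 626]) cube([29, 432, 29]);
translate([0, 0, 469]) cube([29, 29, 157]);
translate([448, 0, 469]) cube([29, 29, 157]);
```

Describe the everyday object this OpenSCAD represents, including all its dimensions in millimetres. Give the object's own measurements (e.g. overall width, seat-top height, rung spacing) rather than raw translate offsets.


A chair. The seat is a 477×462×25 mm slab with its top at z = 469 mm, on four 47×47 mm corner legs (flush with the seat edges, standing on z = 0). A flat backrest 30 mm thick, 536 mm tall, spans the full seat width and rises from the seat top along its +y edge, rear face flush with the rear of the seat. Two armrests of 29×29 mm section run along each side from the seat's front edge to the front of the backrest, top faces 186 mm above the seat top and outer faces flush with the seat's x-edges; a 29×29 mm post under the front of each armrest stands on the seat at the front corner.


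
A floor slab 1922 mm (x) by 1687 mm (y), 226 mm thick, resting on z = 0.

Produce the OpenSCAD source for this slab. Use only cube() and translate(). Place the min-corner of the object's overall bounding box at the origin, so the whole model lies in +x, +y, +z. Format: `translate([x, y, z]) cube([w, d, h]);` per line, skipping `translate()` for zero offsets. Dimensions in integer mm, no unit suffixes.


cube([1922, 1687, 226]);


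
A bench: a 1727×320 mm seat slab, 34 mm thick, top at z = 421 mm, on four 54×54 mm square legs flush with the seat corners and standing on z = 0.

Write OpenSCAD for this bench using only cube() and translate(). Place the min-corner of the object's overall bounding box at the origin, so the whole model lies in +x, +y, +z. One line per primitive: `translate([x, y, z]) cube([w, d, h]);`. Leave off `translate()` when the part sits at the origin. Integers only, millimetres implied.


translate([0, 0, 387]) cube([1727, 320, 34]);
cube([54, 54, 387]);
translate([0, 266, 0]) cube([54, 54, 387]);
translate([1673, 0, 0]) cube([54, 54, 387]);
translate([1673, 266, 0]) cube([54, 54, 387]);


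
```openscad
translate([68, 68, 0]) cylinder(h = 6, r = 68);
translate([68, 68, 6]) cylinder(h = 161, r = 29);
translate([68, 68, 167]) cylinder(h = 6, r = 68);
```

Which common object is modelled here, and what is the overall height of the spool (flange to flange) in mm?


A spool. The overall height is 173 mm.

Three coaxial cylinders, large–small–large — a spool. Two 6 mm flanges and a 161 mm core give 6 + 161 + 6 = 173 mm.


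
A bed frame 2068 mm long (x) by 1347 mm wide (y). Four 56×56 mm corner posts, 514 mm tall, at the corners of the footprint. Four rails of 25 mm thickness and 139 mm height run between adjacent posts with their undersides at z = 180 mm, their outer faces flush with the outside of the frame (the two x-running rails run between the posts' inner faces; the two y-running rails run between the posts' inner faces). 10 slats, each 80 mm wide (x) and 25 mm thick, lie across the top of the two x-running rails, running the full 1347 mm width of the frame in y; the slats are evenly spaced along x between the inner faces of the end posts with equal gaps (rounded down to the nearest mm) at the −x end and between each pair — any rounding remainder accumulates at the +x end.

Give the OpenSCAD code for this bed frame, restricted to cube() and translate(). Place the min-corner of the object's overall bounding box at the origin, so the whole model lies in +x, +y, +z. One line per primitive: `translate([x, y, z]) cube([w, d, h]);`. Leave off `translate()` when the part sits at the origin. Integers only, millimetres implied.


cube([56, 56, 514]);
translate([0, 1291, 0]) cube([56, 56, 514]);
translate([2012, 0, 0]) cube([56, 56, 514]);
translate([2012, 1291, 0]) cube([56, 56, 514]);
translate([56, 0, 180]) cube([1956, 25, 139]);
translate([56, 1322, 180]) cube([1956, 25, 139]);
translate([0, 56, 180]) cube([25, 1235, 139]);
translate([2043, 56, 180]) cube([25, 1235, 139]);
translate([161, 0, 319]) cube([80, 1347, 25]);
translate([346, 0, 319]) cube([80, 1347, 25]);
translate([531, 0, 319]) cube([80, 1347, 25]);
translate([716, 0, 319]) cube([80, 1347, 25]);
translate([901, 0, 319]) cube([80, 1347, 25]);
translate([1086, 0, 319]) cube([80, 1347, 25]);
translate([1271, 0, 319]) cube([80, 1347, 25]);
translate([1456, 0, 319]) cube([80, 1347, 25]);
translate([1641, 0, 319]) cube([80, 1347, 25]);
translate([1826, 0, 319]) cube([80, 1347, 25]);


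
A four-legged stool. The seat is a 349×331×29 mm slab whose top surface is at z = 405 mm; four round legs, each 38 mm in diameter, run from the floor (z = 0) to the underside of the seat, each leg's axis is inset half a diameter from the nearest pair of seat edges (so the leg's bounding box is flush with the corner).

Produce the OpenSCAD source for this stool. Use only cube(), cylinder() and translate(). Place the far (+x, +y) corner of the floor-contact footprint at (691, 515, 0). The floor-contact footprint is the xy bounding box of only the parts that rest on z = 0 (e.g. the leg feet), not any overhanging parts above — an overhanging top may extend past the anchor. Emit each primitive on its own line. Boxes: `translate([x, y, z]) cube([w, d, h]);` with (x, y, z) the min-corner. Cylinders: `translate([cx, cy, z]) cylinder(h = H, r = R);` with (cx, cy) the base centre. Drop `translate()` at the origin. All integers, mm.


translate([342, 184, 376]) cube([349, 331, 29]);
translate([361, 203, 0]) cylinder(h = 376, r = 19);
translate([672, 203, 0]) cylinder(h = 376, r = 19);
translate([361, 496, 0]) cylinder(h = 376, r = 19);
translate([672, 496, 0]) cylinder(h = 376, r = 19);


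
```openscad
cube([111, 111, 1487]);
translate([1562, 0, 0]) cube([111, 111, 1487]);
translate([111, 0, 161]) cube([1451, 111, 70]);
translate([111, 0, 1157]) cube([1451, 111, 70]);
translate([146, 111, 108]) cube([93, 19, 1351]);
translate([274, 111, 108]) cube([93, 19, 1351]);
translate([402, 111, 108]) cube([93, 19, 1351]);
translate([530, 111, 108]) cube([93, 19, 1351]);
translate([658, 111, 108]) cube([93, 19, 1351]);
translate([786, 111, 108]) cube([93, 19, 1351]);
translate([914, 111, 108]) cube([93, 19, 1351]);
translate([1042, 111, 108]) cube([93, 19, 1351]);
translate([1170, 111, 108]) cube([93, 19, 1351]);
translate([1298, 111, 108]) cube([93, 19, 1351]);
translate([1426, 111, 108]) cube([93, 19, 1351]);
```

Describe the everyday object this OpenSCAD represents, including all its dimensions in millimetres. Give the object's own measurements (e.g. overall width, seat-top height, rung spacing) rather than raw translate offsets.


A fence section. Two 111×111 mm posts, 1487 mm tall, stand on the floor with a clear span of 1451 mm between their inner faces. Two horizontal rails of 111×70 mm section span the gap between the posts with their undersides at z = 161 mm and z = 1157 mm, flush with the posts' −y face. 11 pickets, each 93 mm wide, 19 mm thick and 1351 mm tall, are fixed to the +y face of the rails with their bottoms at z = 108 mm, spaced across the span with a 35 mm gap after the −x post and between neighbouring pickets, with 43 mm left before the +x post.


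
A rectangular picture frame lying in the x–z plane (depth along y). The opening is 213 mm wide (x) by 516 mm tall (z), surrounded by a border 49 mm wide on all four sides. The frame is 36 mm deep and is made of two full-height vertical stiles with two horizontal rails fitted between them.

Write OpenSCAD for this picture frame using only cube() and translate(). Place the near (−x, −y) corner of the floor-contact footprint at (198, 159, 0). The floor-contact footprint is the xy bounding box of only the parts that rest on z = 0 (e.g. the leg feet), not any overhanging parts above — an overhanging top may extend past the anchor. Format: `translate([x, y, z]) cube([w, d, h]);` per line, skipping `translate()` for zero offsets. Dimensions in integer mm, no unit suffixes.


translate([198, 159, 0]) cube([49, 36, 614]);
translate([460, 159, 0]) cube([49, 36, 614]);
translate([247, 159, 0]) cube([213, 36, 49]);
translate([247, 159, 565]) cube([213, 36, 49]);


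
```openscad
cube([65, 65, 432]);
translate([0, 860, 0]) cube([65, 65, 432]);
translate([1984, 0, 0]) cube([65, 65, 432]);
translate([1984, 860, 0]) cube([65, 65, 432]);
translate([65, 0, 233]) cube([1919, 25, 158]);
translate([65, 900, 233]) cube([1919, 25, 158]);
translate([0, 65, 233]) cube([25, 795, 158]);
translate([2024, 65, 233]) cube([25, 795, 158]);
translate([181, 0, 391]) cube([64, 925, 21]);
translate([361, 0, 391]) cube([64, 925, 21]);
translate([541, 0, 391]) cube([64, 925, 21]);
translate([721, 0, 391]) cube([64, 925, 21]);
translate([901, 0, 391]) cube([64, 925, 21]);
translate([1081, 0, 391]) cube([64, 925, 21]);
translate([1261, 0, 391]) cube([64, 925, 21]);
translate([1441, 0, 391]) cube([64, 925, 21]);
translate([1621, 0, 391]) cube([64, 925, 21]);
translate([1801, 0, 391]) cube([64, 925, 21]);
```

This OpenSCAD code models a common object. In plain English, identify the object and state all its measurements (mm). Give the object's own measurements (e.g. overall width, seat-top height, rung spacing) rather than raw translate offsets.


A bed frame 2049 mm long (x) by 925 mm wide (y). Four 65×65 mm corner posts, 432 mm tall, at the corners of the footprint. Four rails of 25 mm thickness and 158 mm height run between adjacent posts with their undersides at z = 233 mm, their outer faces flush with the outside of the frame (the two x-running rails run between the posts' inner faces; the two y-running rails run between the posts' inner faces). 10 slats, each 64 mm wide (x) and 21 mm thick, lie across the top of the two x-running rails, running the full 925 mm width of the frame in y; along x they sit between the end posts with a 116 mm gap after the −x posts and between neighbouring slats, leaving 119 mm before the +x posts.


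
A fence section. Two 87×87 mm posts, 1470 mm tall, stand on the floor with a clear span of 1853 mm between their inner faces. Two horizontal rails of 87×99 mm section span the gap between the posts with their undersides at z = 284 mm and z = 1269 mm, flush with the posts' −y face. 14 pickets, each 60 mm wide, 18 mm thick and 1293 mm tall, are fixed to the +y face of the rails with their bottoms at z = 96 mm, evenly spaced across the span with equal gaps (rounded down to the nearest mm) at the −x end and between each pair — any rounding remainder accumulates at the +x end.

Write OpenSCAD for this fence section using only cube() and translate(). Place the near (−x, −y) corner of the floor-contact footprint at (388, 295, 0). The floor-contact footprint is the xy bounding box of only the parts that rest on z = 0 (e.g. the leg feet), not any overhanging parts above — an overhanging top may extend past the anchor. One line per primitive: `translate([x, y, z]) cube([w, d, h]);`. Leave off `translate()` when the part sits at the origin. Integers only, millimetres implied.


translate([388, 295, 0]) cube([87, 87, 1470]);
translate([2328, 295, 0]) cube([87, 87, 1470]);
translate([475, 295, 284]) cube([1853, 87, 99]);
translate([475, 295, 1269]) cube([1853, 87, 99]);
translate([542, 382, 96]) cube([60, 18, 1293]);
translate([669, 382, 96]) cube([60, 18, 1293]);
translate([796, 382, 96]) cube([60, 18, 1293]);
translate([923, 382, 96]) cube([60, 18, 1293]);
translate([1050, 382, 96]) cube([60, 18, 1293]);
translate([1177, 382, 96]) cube([60, 18, 1293]);
translate([1304, 382, 96]) cube([60, 18, 1293]);
translate([1431, 382, 96]) cube([60, 18, 1293]);
translate([1558, 382, 96]) cube([60, 18, 1293]);
translate([1685, 382, 96]) cube([60, 18, 1293]);
translate([1812, 382, 96]) cube([60, 18, 1293]);
translate([1939, 382, 96]) cube([60, 18, 1293]);
translate([2066, 382, 96]) cube([60, 18, 1293]);
translate([2193, 382, 96]) cube([60, 18, 1293]);


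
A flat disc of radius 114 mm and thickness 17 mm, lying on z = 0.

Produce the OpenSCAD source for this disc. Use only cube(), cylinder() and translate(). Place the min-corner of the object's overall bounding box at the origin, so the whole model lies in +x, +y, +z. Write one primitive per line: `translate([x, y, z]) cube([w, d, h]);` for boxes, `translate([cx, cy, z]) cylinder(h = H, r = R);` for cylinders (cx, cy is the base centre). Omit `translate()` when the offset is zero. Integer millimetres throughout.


translate([114, 114, 0]) cylinder(h = 17, r = 114);


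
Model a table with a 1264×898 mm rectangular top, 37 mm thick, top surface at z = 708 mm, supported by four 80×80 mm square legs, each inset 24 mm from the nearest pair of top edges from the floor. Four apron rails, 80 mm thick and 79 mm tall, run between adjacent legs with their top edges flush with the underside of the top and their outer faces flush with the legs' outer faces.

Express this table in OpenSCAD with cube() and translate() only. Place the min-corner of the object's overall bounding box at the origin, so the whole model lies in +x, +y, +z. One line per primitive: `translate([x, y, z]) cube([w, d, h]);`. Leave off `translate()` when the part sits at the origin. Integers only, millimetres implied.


translate([0, 0, 671]) cube([1264, 898, 37]);
translate([24, 24, 0]) cube([80, 80, 671]);
translate([1160, 24, 0]) cube([80, 80, 671]);
translate([24, 794, 0]) cube([80, 80, 671]);
translate([1160, 794, 0]) cube([80, 80, 671]);
translate([104, 24, 592]) cube([1056, 80, 79]);
translate([104, 794, 592]) cube([1056, 80, 79]);
translate([24, 104, 592]) cube([80, 690, 79]);
translate([1160, 104, 592]) cube([80, 690, 79]);


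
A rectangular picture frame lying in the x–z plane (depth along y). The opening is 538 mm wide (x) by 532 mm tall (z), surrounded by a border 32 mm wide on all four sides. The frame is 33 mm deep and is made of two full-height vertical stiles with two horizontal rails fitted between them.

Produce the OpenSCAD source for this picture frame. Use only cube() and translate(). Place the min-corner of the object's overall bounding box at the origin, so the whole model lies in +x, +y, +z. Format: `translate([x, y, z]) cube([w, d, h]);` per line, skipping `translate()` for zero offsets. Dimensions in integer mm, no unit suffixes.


cube([32, 33, 596]);
translate([570, 0, 0]) cube([32, 33, 596]);
translate([32, 0, 0]) cube([538, 33, 32]);
translate([32, 0, 564]) cube([538, 33, 32]);


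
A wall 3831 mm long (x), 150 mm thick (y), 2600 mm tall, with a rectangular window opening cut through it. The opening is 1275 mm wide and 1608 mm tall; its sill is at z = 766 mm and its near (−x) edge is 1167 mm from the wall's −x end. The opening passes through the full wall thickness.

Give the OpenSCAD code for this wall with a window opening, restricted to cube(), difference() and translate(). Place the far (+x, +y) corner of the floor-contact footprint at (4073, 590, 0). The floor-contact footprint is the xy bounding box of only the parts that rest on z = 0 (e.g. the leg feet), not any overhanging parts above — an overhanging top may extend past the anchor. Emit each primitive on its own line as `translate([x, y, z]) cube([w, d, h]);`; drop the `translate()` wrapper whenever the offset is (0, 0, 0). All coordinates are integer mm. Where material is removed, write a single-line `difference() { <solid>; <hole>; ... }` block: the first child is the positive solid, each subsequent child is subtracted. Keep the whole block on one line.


difference() { translate([242, 440, 0]) cube([3831, 150, 2600]); translate([1409, 440, 766]) cube([1275, 150, 1608]); }


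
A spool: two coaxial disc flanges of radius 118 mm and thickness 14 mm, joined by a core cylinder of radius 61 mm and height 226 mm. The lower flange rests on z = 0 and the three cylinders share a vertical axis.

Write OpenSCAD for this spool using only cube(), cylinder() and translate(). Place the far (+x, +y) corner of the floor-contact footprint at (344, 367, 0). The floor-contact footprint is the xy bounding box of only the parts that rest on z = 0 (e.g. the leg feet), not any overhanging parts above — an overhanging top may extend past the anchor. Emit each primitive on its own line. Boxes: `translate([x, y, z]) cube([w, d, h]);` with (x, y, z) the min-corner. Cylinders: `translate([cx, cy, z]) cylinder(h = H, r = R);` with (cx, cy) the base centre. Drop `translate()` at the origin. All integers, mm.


translate([226, 249, 0]) cylinder(h = 14, r = 118);
translate([226, 249, 14]) cylinder(h = 226, r = 61);
translate([226, 249, 240]) cylinder(h = 14, r = 118);


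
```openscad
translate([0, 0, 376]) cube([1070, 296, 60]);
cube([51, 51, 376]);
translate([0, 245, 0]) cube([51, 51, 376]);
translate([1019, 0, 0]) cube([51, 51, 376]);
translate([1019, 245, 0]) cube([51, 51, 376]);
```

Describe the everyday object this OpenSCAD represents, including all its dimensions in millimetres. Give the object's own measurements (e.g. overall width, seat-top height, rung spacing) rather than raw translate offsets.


A bench: a 1070×296 mm seat slab, 60 mm thick, top at z = 436 mm, on four 51×51 mm square legs flush with the seat corners and standing on z = 0.


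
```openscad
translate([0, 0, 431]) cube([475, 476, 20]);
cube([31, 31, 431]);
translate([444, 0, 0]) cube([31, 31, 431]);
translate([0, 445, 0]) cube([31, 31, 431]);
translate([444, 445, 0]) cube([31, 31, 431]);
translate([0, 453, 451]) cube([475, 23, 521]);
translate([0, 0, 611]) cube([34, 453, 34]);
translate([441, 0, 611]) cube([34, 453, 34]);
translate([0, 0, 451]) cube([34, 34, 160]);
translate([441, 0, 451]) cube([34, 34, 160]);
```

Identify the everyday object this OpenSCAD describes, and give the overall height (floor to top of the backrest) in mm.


A chair. The overall height is 972 mm.

A slab on four corner posts with a tall panel at the back — a chair. The seat slab sits at z = 431 with thickness 20, and the 521 mm backrest starts at the seat top, so the overall height is 431 + 20 + 521 = 972 mm.


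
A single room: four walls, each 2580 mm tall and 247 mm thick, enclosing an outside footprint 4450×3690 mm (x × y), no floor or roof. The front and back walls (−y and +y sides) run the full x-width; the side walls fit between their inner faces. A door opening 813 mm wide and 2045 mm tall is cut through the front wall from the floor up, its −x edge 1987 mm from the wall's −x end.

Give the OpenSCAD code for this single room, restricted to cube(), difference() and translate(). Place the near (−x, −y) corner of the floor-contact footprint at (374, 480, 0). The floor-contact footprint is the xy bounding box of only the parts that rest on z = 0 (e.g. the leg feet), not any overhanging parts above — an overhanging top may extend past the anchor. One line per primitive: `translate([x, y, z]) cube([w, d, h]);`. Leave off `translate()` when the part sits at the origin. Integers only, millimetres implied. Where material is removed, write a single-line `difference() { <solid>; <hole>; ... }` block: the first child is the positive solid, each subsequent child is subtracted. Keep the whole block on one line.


difference() { translate([374, 480, 0]) cube([4450, 247, 2580]); translate([2361, 480, 0]) cube([813, 247, 2045]); }
translate([374, 3923, 0]) cube([4450, 247, 2580]);
translate([374, 727, 0]) cube([247, 3196, 2580]);
translate([4577, 727, 0]) cube([247, 3196, 2580]);


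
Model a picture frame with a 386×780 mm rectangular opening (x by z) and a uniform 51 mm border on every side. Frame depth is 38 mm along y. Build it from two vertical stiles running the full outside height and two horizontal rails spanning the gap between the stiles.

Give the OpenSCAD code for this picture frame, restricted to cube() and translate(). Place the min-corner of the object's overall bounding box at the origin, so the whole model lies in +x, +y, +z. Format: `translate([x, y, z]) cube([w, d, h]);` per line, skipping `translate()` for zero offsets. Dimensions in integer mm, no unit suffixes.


cube([51, 38, 882]);
translate([437, 0, 0]) cube([51, 38, 882]);
translate([51, 0, 0]) cube([386, 38, 51]);
translate([51, 0, 831]) cube([386, 38, 51]);


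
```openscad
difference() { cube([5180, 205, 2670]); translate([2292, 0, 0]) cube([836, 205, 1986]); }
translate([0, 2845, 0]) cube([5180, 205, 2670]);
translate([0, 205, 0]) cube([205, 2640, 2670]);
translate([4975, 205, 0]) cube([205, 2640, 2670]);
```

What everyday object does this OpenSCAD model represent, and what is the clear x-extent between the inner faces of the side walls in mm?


A single room. The interior width is 4770 mm.

Four walls enclosing a rectangle with a door in the front wall — a room. Outside width 5180 minus two 205 mm walls gives 4770 mm.


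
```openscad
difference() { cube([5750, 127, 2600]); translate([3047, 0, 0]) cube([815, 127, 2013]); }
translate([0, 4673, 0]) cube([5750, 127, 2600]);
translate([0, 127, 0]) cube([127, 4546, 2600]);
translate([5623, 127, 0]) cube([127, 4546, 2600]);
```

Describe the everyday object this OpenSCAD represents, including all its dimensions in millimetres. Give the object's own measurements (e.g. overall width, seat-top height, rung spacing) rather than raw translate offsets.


A single room: four walls, each 2600 mm tall and 127 mm thick, enclosing an outside footprint 5750×4800 mm (x × y), no floor or roof. The front and back walls (−y and +y sides) run the full x-width; the side walls fit between their inner faces. A door opening 815 mm wide and 2013 mm tall is cut through the front wall from the floor up, its −x edge 3047 mm from the wall's −x end.


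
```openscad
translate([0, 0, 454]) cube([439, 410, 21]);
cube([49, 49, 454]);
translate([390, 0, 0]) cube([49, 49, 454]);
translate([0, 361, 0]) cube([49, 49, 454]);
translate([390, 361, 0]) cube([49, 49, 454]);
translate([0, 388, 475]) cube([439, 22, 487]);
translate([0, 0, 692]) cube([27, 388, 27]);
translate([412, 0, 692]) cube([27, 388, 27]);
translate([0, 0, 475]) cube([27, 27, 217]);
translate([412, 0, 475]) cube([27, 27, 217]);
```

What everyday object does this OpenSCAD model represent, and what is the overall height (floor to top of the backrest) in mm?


A chair. The overall height is 962 mm.

A slab on four corner posts with a tall panel at the back — a chair. The seat slab sits at z = 454 with thickness 21, and the 487 mm backrest starts at the seat top, so the overall height is 454 + 21 + 487 = 962 mm.
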